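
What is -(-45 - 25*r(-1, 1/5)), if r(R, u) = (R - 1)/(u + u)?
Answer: -80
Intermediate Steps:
r(R, u) = (-1 + R)/(2*u) (r(R, u) = (-1 + R)/((2*u)) = (-1 + R)*(1/(2*u)) = (-1 + R)/(2*u))
-(-45 - 25*r(-1, 1/5)) = -(-45 - 25*(-1 - 1)/(2*(1/5))) = -(-45 - 25*(-2)/(2*(1*(⅕)))) = -(-45 - 25*(-2)/(2*⅕)) = -(-45 - 25*5*(-2)/2) = -(-45 - 25*(-5)) = -(-45 + 125) = -1*80 = -80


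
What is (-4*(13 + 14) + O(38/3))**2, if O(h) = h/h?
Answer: 11449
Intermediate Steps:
O(h) = 1
(-4*(13 + 14) + O(38/3))**2 = (-4*(13 + 14) + 1)**2 = (-4*27 + 1)**2 = (-108 + 1)**2 = (-107)**2 = 11449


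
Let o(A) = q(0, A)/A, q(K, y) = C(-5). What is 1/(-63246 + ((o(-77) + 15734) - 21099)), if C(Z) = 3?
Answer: -77/5283050 ≈ -1.4575e-5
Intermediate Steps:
q(K, y) = 3
o(A) = 3/A
1/(-63246 + ((o(-77) + 15734) - 21099)) = 1/(-63246 + ((3/(-77) + 15734) - 21099)) = 1/(-63246 + ((3*(-1/77) + 15734) - 21099)) = 1/(-63246 + ((-3/77 + 15734) - 21099)) = 1/(-63246 + (1211515/77 - 21099)) = 1/(-63246 - 413108/77) = 1/(-5283050/77) = -77/5283050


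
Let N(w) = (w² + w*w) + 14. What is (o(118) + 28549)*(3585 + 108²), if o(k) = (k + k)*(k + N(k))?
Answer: 101128760421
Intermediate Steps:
N(w) = 14 + 2*w² (N(w) = (w² + w²) + 14 = 2*w² + 14 = 14 + 2*w²)
o(k) = 2*k*(14 + k + 2*k²) (o(k) = (k + k)*(k + (14 + 2*k²)) = (2*k)*(14 + k + 2*k²) = 2*k*(14 + k + 2*k²))
(o(118) + 28549)*(3585 + 108²) = (2*118*(14 + 118 + 2*118²) + 28549)*(3585 + 108²) = (2*118*(14 + 118 + 2*13924) + 28549)*(3585 + 11664) = (2*118*(14 + 118 + 27848) + 28549)*15249 = (2*118*27980 + 28549)*15249 = (6603280 + 28549)*15249 = 6631829*15249 = 101128760421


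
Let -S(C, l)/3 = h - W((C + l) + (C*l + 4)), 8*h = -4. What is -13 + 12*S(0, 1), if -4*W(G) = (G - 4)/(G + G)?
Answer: 41/10 ≈ 4.1000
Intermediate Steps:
h = -½ (h = (⅛)*(-4) = -½ ≈ -0.50000)
W(G) = -(-4 + G)/(8*G) (W(G) = -(G - 4)/(4*(G + G)) = -(-4 + G)/(4*(2*G)) = -(-4 + G)*1/(2*G)/4 = -(-4 + G)/(8*G))
S(C, l) = 3/2 + 3*(-C - l - C*l)/(8*(4 + C + l + C*l)) (S(C, l) = -3*(-½ - (4 - ((C + l) + (C*l + 4)))/(8*((C + l) + (C*l + 4)))) = -3*(-½ - (4 - ((C + l) + (4 + C*l)))/(8*((C + l) + (4 + C*l)))) = -3*(-½ - (4 - (4 + C + l + C*l))/(8*(4 + C + l + C*l))) = -3*(-½ - (4 + (-4 - C - l - C*l))/(8*(4 + C + l + C*l))) = -3*(-½ - (-C - l - C*l)/(8*(4 + C + l + C*l))) = 3/2 + 3*(-C - l - C*l)/(8*(4 + C + l + C*l)))
-13 + 12*S(0, 1) = -13 + 12*(3*(16 + 3*0 + 3*1 + 3*0*1)/(8*(4 + 0 + 1 + 0*1))) = -13 + 12*(3*(16 + 0 + 3 + 0)/(8*(4 + 0 + 1 + 0))) = -13 + 12*((3/8)*19/5) = -13 + 12*((3/8)*(⅕)*19) = -13 + 12*(57/40) = -13 + 171/10 = 41/10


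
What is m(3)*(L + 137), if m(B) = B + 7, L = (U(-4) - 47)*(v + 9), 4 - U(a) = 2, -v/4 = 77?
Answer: 135920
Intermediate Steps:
v = -308 (v = -4*77 = -308)
U(a) = 2 (U(a) = 4 - 1*2 = 4 - 2 = 2)
L = 13455 (L = (2 - 47)*(-308 + 9) = -45*(-299) = 13455)
m(B) = 7 + B
m(3)*(L + 137) = (7 + 3)*(13455 + 137) = 10*13592 = 135920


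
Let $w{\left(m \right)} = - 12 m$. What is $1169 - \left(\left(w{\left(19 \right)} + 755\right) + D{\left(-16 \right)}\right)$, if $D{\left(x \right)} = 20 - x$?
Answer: $606$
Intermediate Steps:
$1169 - \left(\left(w{\left(19 \right)} + 755\right) + D{\left(-16 \right)}\right) = 1169 - \left(\left(\left(-12\right) 19 + 755\right) + \left(20 - -16\right)\right) = 1169 - \left(\left(-228 + 755\right) + \left(20 + 16\right)\right) = 1169 - \left(527 + 36\right) = 1169 - 563 = 606$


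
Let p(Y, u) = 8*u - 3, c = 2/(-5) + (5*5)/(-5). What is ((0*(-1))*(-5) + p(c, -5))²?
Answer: 1849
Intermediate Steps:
c = -27/5 (c = 2*(-⅕) + 25*(-⅕) = -⅖ - 5 = -27/5 ≈ -5.4000)
p(Y, u) = -3 + 8*u
((0*(-1))*(-5) + p(c, -5))² = ((0*(-1))*(-5) + (-3 + 8*(-5)))² = (0*(-5) + (-3 - 40))² = (0 - 43)² = (-43)² = 1849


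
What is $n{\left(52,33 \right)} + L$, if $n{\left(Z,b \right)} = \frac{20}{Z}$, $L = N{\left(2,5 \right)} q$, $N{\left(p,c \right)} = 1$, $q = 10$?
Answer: $\frac{135}{13} \approx 10.385$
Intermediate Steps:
$L = 10$ ($L = 1 \cdot 10 = 10$)
$n{\left(52,33 \right)} + L = \frac{20}{52} + 10 = 20 \cdot \frac{1}{52} + 10 = \frac{5}{13} + 10 = \frac{135}{13}$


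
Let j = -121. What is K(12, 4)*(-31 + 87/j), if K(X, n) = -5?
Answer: 19190/121 ≈ 158.59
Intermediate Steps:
K(12, 4)*(-31 + 87/j) = -5*(-31 + 87/(-121)) = -5*(-31 + 87*(-1/121)) = -5*(-31 - 87/121) = -5*(-3838/121) = 19190/121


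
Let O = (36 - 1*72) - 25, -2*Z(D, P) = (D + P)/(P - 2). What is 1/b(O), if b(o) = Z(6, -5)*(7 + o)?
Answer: -7/27 ≈ -0.25926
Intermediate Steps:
Z(D, P) = -(D + P)/(2*(-2 + P)) (Z(D, P) = -(D + P)/(2*(P - 2)) = -(D + P)/(2*(-2 + P)))
O = -61 (O = (36 - 72) - 25 = -36 - 25 = -61)
b(o) = ½ + o/14 (b(o) = ((-1*6 - 1*(-5))/(2*(-2 - 5)))*(7 + o) = ((½)*(-6 + 5)/(-7))*(7 + o) = ((½)*(-⅐)*(-1))*(7 + o) = (7 + o)/14 = ½ + o/14)
1/b(O) = 1/(½ + (1/14)*(-61)) = 1/(½ - 61/14) = 1/(-27/7) = -7/27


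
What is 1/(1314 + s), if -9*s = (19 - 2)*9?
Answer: 1/1297 ≈ 0.00077101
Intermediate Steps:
s = -17 (s = -(19 - 2)*9/9 = -17*9/9 = -1/9*153 = -17)
1/(1314 + s) = 1/(1314 - 17) = 1/1297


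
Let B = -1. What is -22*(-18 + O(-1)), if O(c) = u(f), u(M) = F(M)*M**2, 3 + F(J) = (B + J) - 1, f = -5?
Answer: 5896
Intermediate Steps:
F(J) = -5 + J (F(J) = -3 + ((-1 + J) - 1) = -3 + (-2 + J) = -5 + J)
u(M) = M**2*(-5 + M) (u(M) = (-5 + M)*M**2 = M**2*(-5 + M))
O(c) = -250 (O(c) = (-5)**2*(-5 - 5) = 25*(-10) = -250)
-22*(-18 + O(-1)) = -22*(-18 - 250) = -22*(-268) = 5896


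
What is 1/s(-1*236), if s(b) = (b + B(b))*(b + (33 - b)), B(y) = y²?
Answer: 1/1830180 ≈ 5.4639e-7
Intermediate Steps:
s(b) = 33*b + 33*b² (s(b) = (b + b²)*(b + (33 - b)) = (b + b²)*33 = 33*b + 33*b²)
1/s(-1*236) = 1/(33*(-1*236)*(1 - 1*236)) = 1/(33*(-236)*(1 - 236)) = 1/(33*(-236)*(-235)) = 1/1830180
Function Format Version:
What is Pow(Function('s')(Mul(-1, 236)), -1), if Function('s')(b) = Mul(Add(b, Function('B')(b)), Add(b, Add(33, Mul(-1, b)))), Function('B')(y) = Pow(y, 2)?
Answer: Rational(1, 1830180) ≈ 5.4639e-7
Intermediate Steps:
Function('s')(b) = Add(Mul(33, b), Mul(33, Pow(b, 2))) (Function('s')(b) = Mul(Add(b, Pow(b, 2)), Add(b, Add(33, Mul(-1, b)))) = Mul(Add(b, Pow(b, 2)), 33) = Add(Mul(33, b), Mul(33, Pow(b, 2))))
Pow(Function('s')(Mul(-1, 236)), -1) = Pow(Mul(33, Mul(-1, 236), Add(1, Mul(-1, 236))), -1) = Pow(Mul(33, -236, Add(1, -236)), -1) = Pow(Mul(33, -236, -235), -1) = Pow(1830180, -1) = Rational(1, 1830180)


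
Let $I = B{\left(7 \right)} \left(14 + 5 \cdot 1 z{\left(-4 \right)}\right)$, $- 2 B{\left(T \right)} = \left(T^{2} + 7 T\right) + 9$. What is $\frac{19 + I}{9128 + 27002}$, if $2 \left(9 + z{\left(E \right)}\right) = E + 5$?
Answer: $\frac{1235}{28904} \approx 0.042728$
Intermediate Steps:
$z{\left(E \right)} = - \frac{13}{2} + \frac{E}{2}$ ($z{\left(E \right)} = -9 + \frac{E + 5}{2} = -9 + \frac{5 + E}{2} = -9 + \left(\frac{5}{2} + \frac{E}{2}\right) = - \frac{13}{2} + \frac{E}{2}$)
$B{\left(T \right)} = - \frac{9}{2} - \frac{7 T}{2} - \frac{T^{2}}{2}$ ($B{\left(T \right)} = - \frac{\left(T^{2} + 7 T\right) + 9}{2} = - \frac{9 + T^{2} + 7 T}{2} = - \frac{9}{2} - \frac{7 T}{2} - \frac{T^{2}}{2}$)
$I = \frac{6099}{4}$ ($I = \left(- \frac{9}{2} - \frac{49}{2} - \frac{7^{2}}{2}\right) \left(14 + 5 \cdot 1 \left(- \frac{13}{2} + \frac{1}{2} \left(-4\right)\right)\right) = \left(- \frac{9}{2} - \frac{49}{2} - \frac{49}{2}\right) \left(14 + 5 \left(- \frac{13}{2} - 2\right)\right) = \left(- \frac{9}{2} - \frac{49}{2} - \frac{49}{2}\right) \left(14 + 5 \left(- \frac{17}{2}\right)\right) = - \frac{107 \left(14 - \frac{85}{2}\right)}{2} = \left(- \frac{107}{2}\right) \left(- \frac{57}{2}\right) = \frac{6099}{4} \approx 1524.8$)
$\frac{19 + I}{9128 + 27002} = \frac{19 + \frac{6099}{4}}{9128 + 27002} = \frac{6175}{4 \cdot 36130} = \frac{6175}{4} \cdot \frac{1}{36130} = \frac{1235}{28904}$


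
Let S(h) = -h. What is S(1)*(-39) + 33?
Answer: 72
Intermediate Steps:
S(1)*(-39) + 33 = -1*1*(-39) + 33 = -1*(-39) + 33 = 39 + 33 = 72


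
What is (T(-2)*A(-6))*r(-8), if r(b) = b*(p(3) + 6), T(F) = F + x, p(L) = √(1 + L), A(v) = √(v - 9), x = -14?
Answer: 1024*I*√15 ≈ 3965.9*I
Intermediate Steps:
A(v) = √(-9 + v)
T(F) = -14 + F (T(F) = F - 14 = -14 + F)
r(b) = 8*b (r(b) = b*(√(1 + 3) + 6) = b*(√4 + 6) = b*(2 + 6) = b*8 = 8*b)
(T(-2)*A(-6))*r(-8) = ((-14 - 2)*√(-9 - 6))*(8*(-8)) = -16*I*√15*(-64) = 1024*I*√15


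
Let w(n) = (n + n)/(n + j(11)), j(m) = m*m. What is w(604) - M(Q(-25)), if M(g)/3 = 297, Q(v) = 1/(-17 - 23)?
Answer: -644767/725 ≈ -889.33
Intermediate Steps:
Q(v) = -1/40 (Q(v) = 1/(-40) = -1/40)
M(g) = 891 (M(g) = 3*297 = 891)
j(m) = m²
w(n) = 2*n/(121 + n) (w(n) = (n + n)/(n + 11²) = (2*n)/(n + 121) = (2*n)/(121 + n) = 2*n/(121 + n))
w(604) - M(Q(-25)) = 2*604/(121 + 604) - 1*891 = 2*604/725 - 891 = 2*604*(1/725) - 891 = 1208/725 - 891 = -644767/725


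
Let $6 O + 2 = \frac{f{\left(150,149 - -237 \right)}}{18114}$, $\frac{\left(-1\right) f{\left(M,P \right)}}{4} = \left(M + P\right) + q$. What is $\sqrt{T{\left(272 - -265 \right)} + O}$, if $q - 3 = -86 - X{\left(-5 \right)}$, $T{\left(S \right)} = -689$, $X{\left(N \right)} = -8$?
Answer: $\frac{i \sqrt{56546887403}}{9057} \approx 26.255 i$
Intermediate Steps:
$q = -75$ ($q = 3 - 78 = -75$)
$f{\left(M,P \right)} = 300 - 4 M - 4 P$ ($f{\left(M,P \right)} = - 4 \left(\left(M + P\right) - 75\right) = - 4 \left(-75 + M + P\right) = 300 - 4 M - 4 P$)
$O = - \frac{9518}{27171}$ ($O = - \frac{1}{3} + \frac{\left(300 - 600 - 4 \left(149 - -237\right)\right) \frac{1}{18114}}{6} = - \frac{1}{3} + \frac{\left(300 - 600 - 4 \left(149 + 237\right)\right) \frac{1}{18114}}{6} = - \frac{1}{3} + \frac{\left(300 - 600 - 1544\right) \frac{1}{18114}}{6} = - \frac{1}{3} + \frac{\left(-1844\right) \frac{1}{18114}}{6} = - \frac{1}{3} + \frac{1}{6} \left(- \frac{922}{9057}\right) = - \frac{1}{3} - \frac{461}{27171} = - \frac{9518}{27171} \approx -0.3503$)
$\sqrt{T{\left(272 - -265 \right)} + O} = \sqrt{-689 - \frac{9518}{27171}} = \sqrt{- \frac{18730337}{27171}} = \frac{i \sqrt{56546887403}}{9057}$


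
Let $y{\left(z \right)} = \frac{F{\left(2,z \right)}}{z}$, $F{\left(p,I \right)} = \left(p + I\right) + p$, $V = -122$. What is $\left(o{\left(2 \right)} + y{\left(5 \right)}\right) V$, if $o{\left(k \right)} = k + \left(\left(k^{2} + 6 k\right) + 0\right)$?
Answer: $- \frac{12078}{5} \approx -2415.6$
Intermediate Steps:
$F{\left(p,I \right)} = I + 2 p$ ($F{\left(p,I \right)} = \left(I + p\right) + p = I + 2 p$)
$y{\left(z \right)} = \frac{4 + z}{z}$ ($y{\left(z \right)} = \frac{z + 2 \cdot 2}{z} = \frac{z + 4}{z} = \frac{4 + z}{z}$)
$o{\left(k \right)} = k^{2} + 7 k$ ($o{\left(k \right)} = k + \left(k^{2} + 6 k\right) = k^{2} + 7 k$)
$\left(o{\left(2 \right)} + y{\left(5 \right)}\right) V = \left(2 \left(7 + 2\right) + \frac{4 + 5}{5}\right) \left(-122\right) = \left(2 \cdot 9 + \frac{1}{5} \cdot 9\right) \left(-122\right) = \left(18 + \frac{9}{5}\right) \left(-122\right) = \frac{99}{5} \left(-122\right) = - \frac{12078}{5}$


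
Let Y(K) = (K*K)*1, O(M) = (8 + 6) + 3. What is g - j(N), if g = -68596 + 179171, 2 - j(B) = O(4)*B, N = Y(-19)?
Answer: 116710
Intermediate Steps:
O(M) = 17 (O(M) = 14 + 3 = 17)
Y(K) = K**2 (Y(K) = K**2*1 = K**2)
N = 361 (N = (-19)**2 = 361)
j(B) = 2 - 17*B
g = 110575
g - j(N) = 110575 - (2 - 17*361) = 110575 - (2 - 6137) = 110575 - 1*(-6135) = 110575 + 6135 = 116710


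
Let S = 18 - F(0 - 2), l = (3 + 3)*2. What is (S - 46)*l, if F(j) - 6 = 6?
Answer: -480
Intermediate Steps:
F(j) = 12 (F(j) = 6 + 6 = 12)
l = 12 (l = 6*2 = 12)
S = 6 (S = 18 - 1*12 = 18 - 12 = 6)
(S - 46)*l = (6 - 46)*12 = -40*12 = -480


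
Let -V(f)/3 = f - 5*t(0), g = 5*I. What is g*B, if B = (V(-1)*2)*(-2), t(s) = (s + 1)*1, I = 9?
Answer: -3240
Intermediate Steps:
t(s) = 1 + s (t(s) = (1 + s)*1 = 1 + s)
g = 45 (g = 5*9 = 45)
V(f) = 15 - 3*f (V(f) = -3*(f - 5*(1 + 0)) = -3*(f - 5*1) = -3*(f - 5) = -3*(-5 + f) = 15 - 3*f)
B = -72 (B = ((15 - 3*(-1))*2)*(-2) = ((15 + 3)*2)*(-2) = (18*2)*(-2) = 36*(-2) = -72)
g*B = 45*(-72) = -3240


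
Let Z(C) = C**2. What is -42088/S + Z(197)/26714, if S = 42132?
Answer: 127690489/281378562 ≈ 0.45380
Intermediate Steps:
-42088/S + Z(197)/26714 = -42088/42132 + 197**2/26714 = -42088*1/42132 + 38809*(1/26714) = -10522/10533 + 38809/26714 = 127690489/281378562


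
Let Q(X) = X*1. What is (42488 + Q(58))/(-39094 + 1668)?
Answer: -21273/18713 ≈ -1.1368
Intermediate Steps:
Q(X) = X
(42488 + Q(58))/(-39094 + 1668) = (42488 + 58)/(-39094 + 1668) = 42546/(-37426) = 42546*(-1/37426) = -21273/18713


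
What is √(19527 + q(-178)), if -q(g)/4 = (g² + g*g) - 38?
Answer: 3*I*√25977 ≈ 483.52*I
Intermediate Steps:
q(g) = 152 - 8*g² (q(g) = -4*((g² + g*g) - 38) = -4*((g² + g²) - 38) = -4*(2*g² - 38) = -4*(-38 + 2*g²) = 152 - 8*g²)
√(19527 + q(-178)) = √(19527 + (152 - 8*(-178)²)) = √(19527 + (152 - 8*31684)) = √(19527 + (152 - 253472)) = √(19527 - 253320) = √(-233793) = 3*I*√25977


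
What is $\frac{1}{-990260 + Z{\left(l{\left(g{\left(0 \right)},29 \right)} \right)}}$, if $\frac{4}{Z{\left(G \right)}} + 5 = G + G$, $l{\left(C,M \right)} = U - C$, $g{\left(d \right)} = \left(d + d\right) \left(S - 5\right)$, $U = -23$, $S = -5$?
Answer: $- \frac{51}{50503264} \approx -1.0098 \cdot 10^{-6}$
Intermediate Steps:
$g{\left(d \right)} = - 20 d$ ($g{\left(d \right)} = \left(d + d\right) \left(-5 - 5\right) = 2 d \left(-10\right) = - 20 d$)
$l{\left(C,M \right)} = -23 - C$
$Z{\left(G \right)} = \frac{4}{-5 + 2 G}$ ($Z{\left(G \right)} = \frac{4}{-5 + \left(G + G\right)} = \frac{4}{-5 + 2 G}$)
$\frac{1}{-990260 + Z{\left(l{\left(g{\left(0 \right)},29 \right)} \right)}} = \frac{1}{-990260 + \frac{4}{-5 + 2 \left(-23 - \left(-20\right) 0\right)}} = \frac{1}{-990260 + \frac{4}{-5 + 2 \left(-23 - 0\right)}} = \frac{1}{-990260 + \frac{4}{-5 + 2 \left(-23 + 0\right)}} = \frac{1}{-990260 + \frac{4}{-5 + 2 \left(-23\right)}} = \frac{1}{-990260 + \frac{4}{-5 - 46}} = \frac{1}{-990260 + \frac{4}{-51}} = \frac{1}{-990260 + 4 \left(- \frac{1}{51}\right)} = \frac{1}{-990260 - \frac{4}{51}} = \frac{1}{- \frac{50503264}{51}} = - \frac{51}{50503264}$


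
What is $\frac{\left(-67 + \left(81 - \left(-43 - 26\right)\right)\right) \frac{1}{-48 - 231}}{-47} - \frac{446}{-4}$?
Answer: $\frac{2924365}{26226} \approx 111.51$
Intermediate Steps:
$\frac{\left(-67 + \left(81 - \left(-43 - 26\right)\right)\right) \frac{1}{-48 - 231}}{-47} - \frac{446}{-4} = \frac{-67 + \left(81 - \left(-43 - 26\right)\right)}{-279} \left(- \frac{1}{47}\right) - - \frac{223}{2} = \left(-67 + \left(81 - -69\right)\right) \left(- \frac{1}{279}\right) \left(- \frac{1}{47}\right) + \frac{223}{2} = \left(-67 + \left(81 + 69\right)\right) \left(- \frac{1}{279}\right) \left(- \frac{1}{47}\right) + \frac{223}{2} = \left(-67 + 150\right) \left(- \frac{1}{279}\right) \left(- \frac{1}{47}\right) + \frac{223}{2} = 83 \left(- \frac{1}{279}\right) \left(- \frac{1}{47}\right) + \frac{223}{2} = \left(- \frac{83}{279}\right) \left(- \frac{1}{47}\right) + \frac{223}{2} = \frac{83}{13113} + \frac{223}{2} = \frac{2924365}{26226}$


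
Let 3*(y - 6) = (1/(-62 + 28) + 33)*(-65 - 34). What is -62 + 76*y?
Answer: -1399036/17 ≈ -82296.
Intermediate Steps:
y = -36789/34 (y = 6 + ((1/(-62 + 28) + 33)*(-65 - 34))/3 = 6 + ((1/(-34) + 33)*(-99))/3 = 6 + ((-1/34 + 33)*(-99))/3 = 6 + ((1121/34)*(-99))/3 = 6 + (⅓)*(-110979/34) = 6 - 36993/34 = -36789/34 ≈ -1082.0)
-62 + 76*y = -62 + 76*(-36789/34) = -62 - 1397982/17 = -1399036/17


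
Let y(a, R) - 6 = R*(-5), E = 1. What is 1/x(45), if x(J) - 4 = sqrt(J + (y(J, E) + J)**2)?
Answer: -4/2145 + sqrt(2161)/2145 ≈ 0.019807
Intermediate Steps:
y(a, R) = 6 - 5*R (y(a, R) = 6 + R*(-5) = 6 - 5*R)
x(J) = 4 + sqrt(J + (1 + J)**2) (x(J) = 4 + sqrt(J + ((6 - 5*1) + J)**2) = 4 + sqrt(J + ((6 - 5) + J)**2) = 4 + sqrt(J + (1 + J)**2))
1/x(45) = 1/(4 + sqrt(45 + (1 + 45)**2)) = 1/(4 + sqrt(45 + 46**2)) = 1/(4 + sqrt(45 + 2116)) = 1/(4 + sqrt(2161))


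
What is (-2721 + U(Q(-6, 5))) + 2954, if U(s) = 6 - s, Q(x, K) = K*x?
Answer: 269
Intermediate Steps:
(-2721 + U(Q(-6, 5))) + 2954 = (-2721 + (6 - 5*(-6))) + 2954 = (-2721 + (6 - 1*(-30))) + 2954 = (-2721 + (6 + 30)) + 2954 = (-2721 + 36) + 2954 = -2685 + 2954 = 269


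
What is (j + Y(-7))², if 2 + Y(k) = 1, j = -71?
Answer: 5184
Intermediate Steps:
Y(k) = -1 (Y(k) = -2 + 1 = -1)
(j + Y(-7))² = (-71 - 1)² = (-72)² = 5184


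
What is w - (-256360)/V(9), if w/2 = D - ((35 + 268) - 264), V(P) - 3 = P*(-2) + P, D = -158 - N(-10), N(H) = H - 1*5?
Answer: -129272/3 ≈ -43091.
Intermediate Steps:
N(H) = -5 + H (N(H) = H - 5 = -5 + H)
D = -143 (D = -158 - (-5 - 10) = -158 - 1*(-15) = -158 + 15 = -143)
V(P) = 3 - P (V(P) = 3 + (P*(-2) + P) = 3 + (-2*P + P) = 3 - P)
w = -364 (w = 2*(-143 - ((35 + 268) - 264)) = 2*(-143 - (303 - 264)) = 2*(-143 - 1*39) = 2*(-143 - 39) = 2*(-182) = -364)
w - (-256360)/V(9) = -364 - (-256360)/(3 - 1*9) = -364 - (-256360)/(3 - 9) = -364 - (-256360)/(-6) = -364 - (-256360)*(-1)/6 = -364 - 754*170/3 = -364 - 128180/3 = -129272/3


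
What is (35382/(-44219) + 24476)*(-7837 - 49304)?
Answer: -8834560720506/6317 ≈ -1.3985e+9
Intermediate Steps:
(35382/(-44219) + 24476)*(-7837 - 49304) = (35382*(-1/44219) + 24476)*(-57141) = (-35382/44219 + 24476)*(-57141) = (1082268862/44219)*(-57141) = -8834560720506/6317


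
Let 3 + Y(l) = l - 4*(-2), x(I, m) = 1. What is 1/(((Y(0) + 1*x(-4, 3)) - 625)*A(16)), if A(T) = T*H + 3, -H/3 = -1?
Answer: -1/31569 ≈ -3.1677e-5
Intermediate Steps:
H = 3 (H = -3*(-1) = 3)
A(T) = 3 + 3*T (A(T) = T*3 + 3 = 3*T + 3 = 3 + 3*T)
Y(l) = 5 + l (Y(l) = -3 + (l - 4*(-2)) = -3 + (l + 8) = -3 + (8 + l) = 5 + l)
1/(((Y(0) + 1*x(-4, 3)) - 625)*A(16)) = 1/((((5 + 0) + 1*1) - 625)*(3 + 3*16)) = 1/(((5 + 1) - 625)*(3 + 48)) = 1/((6 - 625)*51) = (1/51)/(-619) = -1/619*1/51 = -1/31569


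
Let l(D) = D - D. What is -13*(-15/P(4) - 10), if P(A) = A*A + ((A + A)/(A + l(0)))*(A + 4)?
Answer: 4355/32 ≈ 136.09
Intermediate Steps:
l(D) = 0
P(A) = 8 + A² + 2*A (P(A) = A*A + ((A + A)/(A + 0))*(A + 4) = A² + ((2*A)/A)*(4 + A) = A² + 2*(4 + A) = A² + (8 + 2*A) = 8 + A² + 2*A)
-13*(-15/P(4) - 10) = -13*(-15/(8 + 4² + 2*4) - 10) = -13*(-15/(8 + 16 + 8) - 10) = -13*(-15/32 - 10) = -13*(-335/32) = 4355/32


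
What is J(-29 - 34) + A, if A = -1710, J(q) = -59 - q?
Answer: -1706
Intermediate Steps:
J(-29 - 34) + A = (-59 - (-29 - 34)) - 1710 = (-59 - 1*(-63)) - 1710 = (-59 + 63) - 1710 = 4 - 1710 = -1706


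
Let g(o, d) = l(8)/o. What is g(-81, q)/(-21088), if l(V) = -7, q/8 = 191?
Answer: -7/1708128 ≈ -4.0981e-6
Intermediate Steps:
q = 1528 (q = 8*191 = 1528)
g(o, d) = -7/o
g(-81, q)/(-21088) = -7/(-81)/(-21088) = -7*(-1/81)*(-1/21088) = (7/81)*(-1/21088) = -7/1708128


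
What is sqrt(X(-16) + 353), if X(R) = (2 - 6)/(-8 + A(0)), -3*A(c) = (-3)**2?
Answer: 13*sqrt(253)/11 ≈ 18.798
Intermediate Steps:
A(c) = -3 (A(c) = -1/3*(-3)**2 = -1/3*9 = -3)
X(R) = 4/11 (X(R) = (2 - 6)/(-8 - 3) = -4/(-11) = -4*(-1/11) = 4/11)
sqrt(X(-16) + 353) = sqrt(4/11 + 353) = sqrt(3887/11) = 13*sqrt(253)/11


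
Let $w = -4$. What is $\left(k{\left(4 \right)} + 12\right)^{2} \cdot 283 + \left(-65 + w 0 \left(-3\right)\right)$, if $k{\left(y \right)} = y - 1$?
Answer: $63610$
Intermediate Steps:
$k{\left(y \right)} = -1 + y$
$\left(k{\left(4 \right)} + 12\right)^{2} \cdot 283 + \left(-65 + w 0 \left(-3\right)\right) = \left(\left(-1 + 4\right) + 12\right)^{2} \cdot 283 - \left(65 - \left(-4\right) 0 \left(-3\right)\right) = \left(3 + 12\right)^{2} \cdot 283 + \left(-65 + 0 \left(-3\right)\right) = 15^{2} \cdot 283 + \left(-65 + 0\right) = 225 \cdot 283 - 65 = 63675 - 65 = 63610$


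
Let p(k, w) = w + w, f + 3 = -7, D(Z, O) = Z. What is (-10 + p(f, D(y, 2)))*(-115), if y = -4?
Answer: 2070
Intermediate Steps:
f = -10 (f = -3 - 7 = -10)
p(k, w) = 2*w
(-10 + p(f, D(y, 2)))*(-115) = (-10 + 2*(-4))*(-115) = (-10 - 8)*(-115) = -18*(-115) = 2070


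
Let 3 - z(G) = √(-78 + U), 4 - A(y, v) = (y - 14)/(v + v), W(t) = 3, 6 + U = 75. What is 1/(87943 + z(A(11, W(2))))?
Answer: 87946/7734498925 + 3*I/7734498925 ≈ 1.1371e-5 + 3.8787e-10*I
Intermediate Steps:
U = 69 (U = -6 + 75 = 69)
A(y, v) = 4 - (-14 + y)/(2*v) (A(y, v) = 4 - (y - 14)/(v + v) = 4 - (-14 + y)/(2*v))
z(G) = 3 - 3*I (z(G) = 3 - √(-78 + 69) = 3 - √(-9) = 3 - 3*I)
1/(87943 + z(A(11, W(2)))) = 1/(87943 + (3 - 3*I)) = 1/(87946 - 3*I) = (87946 + 3*I)/7734498925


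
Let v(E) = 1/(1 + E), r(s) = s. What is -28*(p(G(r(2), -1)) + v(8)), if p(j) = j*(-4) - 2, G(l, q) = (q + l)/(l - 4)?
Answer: -28/9 ≈ -3.1111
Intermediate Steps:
G(l, q) = (l + q)/(-4 + l)
p(j) = -2 - 4*j (p(j) = -4*j - 2 = -2 - 4*j)
-28*(p(G(r(2), -1)) + v(8)) = -28*((-2 - 4*(2 - 1)/(-4 + 2)) + 1/(1 + 8)) = -28*((-2 - 4/(-2)) + 1/9) = -28*((-2 - (-2)) + ⅑) = -28*((-2 - 4*(-½)) + ⅑) = -28*((-2 + 2) + ⅑) = -28*(0 + ⅑) = -28*⅑ = -28/9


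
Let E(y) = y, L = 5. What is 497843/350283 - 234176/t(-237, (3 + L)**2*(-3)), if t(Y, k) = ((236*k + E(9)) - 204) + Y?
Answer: 727786125/111273233 ≈ 6.5405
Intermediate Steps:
t(Y, k) = -195 + Y + 236*k (t(Y, k) = ((236*k + 9) - 204) + Y = ((9 + 236*k) - 204) + Y = (-195 + 236*k) + Y = -195 + Y + 236*k)
497843/350283 - 234176/t(-237, (3 + L)**2*(-3)) = 497843/350283 - 234176/(-195 - 237 + 236*((3 + 5)**2*(-3))) = 497843*(1/350283) - 234176/(-195 - 237 + 236*(8**2*(-3))) = 497843/350283 - 234176/(-195 - 237 + 236*(64*(-3))) = 497843/350283 - 234176/(-195 - 237 + 236*(-192)) = 497843/350283 - 234176/(-195 - 237 - 45312) = 497843/350283 - 234176/(-45744) = 497843/350283 - 234176*(-1/45744) = 497843/350283 + 14636/2859 = 727786125/111273233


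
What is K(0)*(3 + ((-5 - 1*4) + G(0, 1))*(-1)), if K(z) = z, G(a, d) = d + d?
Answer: 0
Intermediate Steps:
G(a, d) = 2*d
K(0)*(3 + ((-5 - 1*4) + G(0, 1))*(-1)) = 0*(3 + ((-5 - 1*4) + 2*1)*(-1)) = 0*(3 + ((-5 - 4) + 2)*(-1)) = 0*(3 + (-9 + 2)*(-1)) = 0*(3 - 7*(-1)) = 0*(3 + 7) = 0*10 = 0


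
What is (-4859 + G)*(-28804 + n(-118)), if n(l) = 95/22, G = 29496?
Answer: -15609830741/22 ≈ -7.0954e+8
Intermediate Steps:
n(l) = 95/22 (n(l) = 95*(1/22) = 95/22)
(-4859 + G)*(-28804 + n(-118)) = (-4859 + 29496)*(-28804 + 95/22) = 24637*(-633593/22) = -15609830741/22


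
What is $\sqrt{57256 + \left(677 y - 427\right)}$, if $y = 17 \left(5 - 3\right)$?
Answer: $\sqrt{79847} \approx 282.57$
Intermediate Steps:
$y = 34$ ($y = 17 \cdot 2 = 34$)
$\sqrt{57256 + \left(677 y - 427\right)} = \sqrt{57256 + \left(677 \cdot 34 - 427\right)} = \sqrt{57256 + \left(23018 - 427\right)} = \sqrt{57256 + 22591} = \sqrt{79847}$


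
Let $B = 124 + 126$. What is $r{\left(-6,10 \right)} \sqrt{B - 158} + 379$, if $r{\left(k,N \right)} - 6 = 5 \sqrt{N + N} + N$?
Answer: $379 + 20 \sqrt{115} + 32 \sqrt{23} \approx 746.94$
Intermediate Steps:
$B = 250$
$r{\left(k,N \right)} = 6 + N + 5 \sqrt{2} \sqrt{N}$ ($r{\left(k,N \right)} = 6 + \left(5 \sqrt{N + N} + N\right) = 6 + \left(5 \sqrt{2 N} + N\right) = 6 + \left(5 \sqrt{2} \sqrt{N} + N\right) = 6 + \left(N + 5 \sqrt{2} \sqrt{N}\right) = 6 + N + 5 \sqrt{2} \sqrt{N}$)
$r{\left(-6,10 \right)} \sqrt{B - 158} + 379 = \left(6 + 10 + 5 \sqrt{2} \sqrt{10}\right) \sqrt{250 - 158} + 379 = \left(6 + 10 + 10 \sqrt{5}\right) \sqrt{92} + 379 = \left(16 + 10 \sqrt{5}\right) 2 \sqrt{23} + 379 = 2 \sqrt{23} \left(16 + 10 \sqrt{5}\right) + 379 = 379 + 2 \sqrt{23} \left(16 + 10 \sqrt{5}\right)$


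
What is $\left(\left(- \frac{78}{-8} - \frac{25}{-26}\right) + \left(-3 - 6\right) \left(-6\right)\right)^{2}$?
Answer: $\frac{11323225}{2704} \approx 4187.6$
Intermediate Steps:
$\left(\left(- \frac{78}{-8} - \frac{25}{-26}\right) + \left(-3 - 6\right) \left(-6\right)\right)^{2} = \left(\left(\left(-78\right) \left(- \frac{1}{8}\right) - - \frac{25}{26}\right) - -54\right)^{2} = \left(\left(\frac{39}{4} + \frac{25}{26}\right) + 54\right)^{2} = \left(\frac{557}{52} + 54\right)^{2} = \left(\frac{3365}{52}\right)^{2} = \frac{11323225}{2704}$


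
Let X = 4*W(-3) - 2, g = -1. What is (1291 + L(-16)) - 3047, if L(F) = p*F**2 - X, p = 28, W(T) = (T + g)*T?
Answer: 5366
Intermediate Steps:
W(T) = T*(-1 + T) (W(T) = (T - 1)*T = (-1 + T)*T = T*(-1 + T))
X = 46 (X = 4*(-3*(-1 - 3)) - 2 = 4*(-3*(-4)) - 2 = 4*12 - 2 = 48 - 2 = 46)
L(F) = -46 + 28*F**2 (L(F) = 28*F**2 - 1*46 = 28*F**2 - 46 = -46 + 28*F**2)
(1291 + L(-16)) - 3047 = (1291 + (-46 + 28*(-16)**2)) - 3047 = (1291 + (-46 + 28*256)) - 3047 = (1291 + (-46 + 7168)) - 3047 = (1291 + 7122) - 3047 = 8413 - 3047 = 5366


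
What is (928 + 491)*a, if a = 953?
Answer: 1352307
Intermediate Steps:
(928 + 491)*a = (928 + 491)*953 = 1419*953 = 1352307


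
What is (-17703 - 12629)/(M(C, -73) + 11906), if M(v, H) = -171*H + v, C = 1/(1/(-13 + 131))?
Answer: -30332/24507 ≈ -1.2377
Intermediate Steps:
C = 118 (C = 1/(1/118) = 118)
M(v, H) = v - 171*H
(-17703 - 12629)/(M(C, -73) + 11906) = (-17703 - 12629)/((118 - 171*(-73)) + 11906) = -30332/((118 + 12483) + 11906) = -30332/(12601 + 11906) = -30332/24507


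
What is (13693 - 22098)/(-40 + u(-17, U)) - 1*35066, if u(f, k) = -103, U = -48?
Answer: -5006033/143 ≈ -35007.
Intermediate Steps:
(13693 - 22098)/(-40 + u(-17, U)) - 1*35066 = (13693 - 22098)/(-40 - 103) - 1*35066 = -8405/(-143) - 35066 = -8405*(-1/143) - 35066 = 8405/143 - 35066 = -5006033/143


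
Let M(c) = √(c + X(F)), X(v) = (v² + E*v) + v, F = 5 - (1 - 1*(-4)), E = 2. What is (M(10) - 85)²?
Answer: (85 - √10)² ≈ 6697.4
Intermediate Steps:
F = 0 (F = 5 - (1 + 4) = 5 - 1*5 = 5 - 5 = 0)
X(v) = v² + 3*v (X(v) = (v² + 2*v) + v = v² + 3*v)
M(c) = √c (M(c) = √(c + 0*(3 + 0)) = √(c + 0*3) = √(c + 0) = √c)
(M(10) - 85)² = (√10 - 85)² = (-85 + √10)²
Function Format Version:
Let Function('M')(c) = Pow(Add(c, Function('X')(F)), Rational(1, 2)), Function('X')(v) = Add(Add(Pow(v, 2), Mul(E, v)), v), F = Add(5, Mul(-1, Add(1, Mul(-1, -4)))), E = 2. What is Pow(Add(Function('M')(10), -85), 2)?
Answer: Pow(Add(85, Mul(-1, Pow(10, Rational(1, 2)))), 2) ≈ 6697.4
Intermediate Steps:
F = 0 (F = Add(5, Mul(-1, Add(1, 4))) = Add(5, Mul(-1, 5)) = Add(5, -5) = 0)
Function('X')(v) = Add(Pow(v, 2), Mul(3, v)) (Function('X')(v) = Add(Add(Pow(v, 2), Mul(2, v)), v) = Add(Pow(v, 2), Mul(3, v)))
Function('M')(c) = Pow(c, Rational(1, 2)) (Function('M')(c) = Pow(Add(c, Mul(0, Add(3, 0))), Rational(1, 2)) = Pow(Add(c, Mul(0, 3)), Rational(1, 2)) = Pow(Add(c, 0), Rational(1, 2)) = Pow(c, Rational(1, 2)))
Pow(Add(Function('M')(10), -85), 2) = Pow(Add(Pow(10, Rational(1, 2)), -85), 2) = Pow(Add(-85, Pow(10, Rational(1, 2))), 2)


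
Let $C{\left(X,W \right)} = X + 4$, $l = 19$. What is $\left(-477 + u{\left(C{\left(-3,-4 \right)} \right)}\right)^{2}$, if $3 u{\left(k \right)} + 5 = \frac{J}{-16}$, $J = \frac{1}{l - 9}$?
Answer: $\frac{5865568569}{25600} \approx 2.2912 \cdot 10^{5}$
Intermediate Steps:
$C{\left(X,W \right)} = 4 + X$
$J = \frac{1}{10}$ ($J = \frac{1}{19 - 9} = \frac{1}{10} \approx 0.1$)
$u{\left(k \right)} = - \frac{267}{160}$ ($u{\left(k \right)} = - \frac{5}{3} + \frac{\frac{1}{10} \frac{1}{-16}}{3} = - \frac{5}{3} + \frac{\frac{1}{10} \left(- \frac{1}{16}\right)}{3} = - \frac{5}{3} + \frac{1}{3} \left(- \frac{1}{160}\right) = - \frac{5}{3} - \frac{1}{480} = - \frac{267}{160}$)
$\left(-477 + u{\left(C{\left(-3,-4 \right)} \right)}\right)^{2} = \left(-477 - \frac{267}{160}\right)^{2} = \left(- \frac{76587}{160}\right)^{2} = \frac{5865568569}{25600}$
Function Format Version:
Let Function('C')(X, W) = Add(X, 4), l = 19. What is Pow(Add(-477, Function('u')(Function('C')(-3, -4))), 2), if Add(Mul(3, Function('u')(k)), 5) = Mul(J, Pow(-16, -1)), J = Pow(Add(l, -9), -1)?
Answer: Rational(5865568569, 25600) ≈ 2.2912e+5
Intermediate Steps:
Function('C')(X, W) = Add(4, X)
J = Rational(1, 10) (J = Pow(Add(19, -9), -1) = Pow(10, -1) = Rational(1, 10) ≈ 0.10000)
Function('u')(k) = Rational(-267, 160) (Function('u')(k) = Add(Rational(-5, 3), Mul(Rational(1, 3), Mul(Rational(1, 10), Pow(-16, -1)))) = Add(Rational(-5, 3), Mul(Rational(1, 3), Mul(Rational(1, 10), Rational(-1, 16)))) = Add(Rational(-5, 3), Mul(Rational(1, 3), Rational(-1, 160))) = Add(Rational(-5, 3), Rational(-1, 480)) = Rational(-267, 160))
Pow(Add(-477, Function('u')(Function('C')(-3, -4))), 2) = Pow(Add(-477, Rational(-267, 160)), 2) = Pow(Rational(-76587, 160), 2) = Rational(5865568569, 25600)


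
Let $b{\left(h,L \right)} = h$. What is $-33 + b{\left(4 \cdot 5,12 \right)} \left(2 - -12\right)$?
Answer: $247$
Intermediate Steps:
$-33 + b{\left(4 \cdot 5,12 \right)} \left(2 - -12\right) = -33 + 4 \cdot 5 \left(2 - -12\right) = -33 + 20 \left(2 + 12\right) = -33 + 20 \cdot 14 = -33 + 280 = 247$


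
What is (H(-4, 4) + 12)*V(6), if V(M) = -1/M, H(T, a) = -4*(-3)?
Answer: -4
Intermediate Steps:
H(T, a) = 12
(H(-4, 4) + 12)*V(6) = (12 + 12)*(-1/6) = 24*(-1*⅙) = 24*(-⅙) = -4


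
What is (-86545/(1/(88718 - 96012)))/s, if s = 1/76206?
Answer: 48105740881380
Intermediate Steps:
s = 1/76206 ≈ 1.3122e-5
(-86545/(1/(88718 - 96012)))/s = (-86545/(1/(88718 - 96012)))/(1/76206) = -86545/(1/(-7294))*76206 = -86545/(-1/7294)*76206 = -86545*(-7294)*76206 = 631259230*76206 = 48105740881380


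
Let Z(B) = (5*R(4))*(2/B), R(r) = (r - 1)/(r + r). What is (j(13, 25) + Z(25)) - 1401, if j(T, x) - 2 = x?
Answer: -27477/20 ≈ -1373.8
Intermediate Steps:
j(T, x) = 2 + x
R(r) = (-1 + r)/(2*r) (R(r) = (-1 + r)/((2*r)) = (-1 + r)*(1/(2*r)) = (-1 + r)/(2*r))
Z(B) = 15/(4*B) (Z(B) = (5*((½)*(-1 + 4)/4))*(2/B) = (5*((½)*(¼)*3))*(2/B) = (5*(3/8))*(2/B) = 15*(2/B)/8 = 15/(4*B))
(j(13, 25) + Z(25)) - 1401 = ((2 + 25) + (15/4)/25) - 1401 = (27 + (15/4)*(1/25)) - 1401 = (27 + 3/20) - 1401 = 543/20 - 1401 = -27477/20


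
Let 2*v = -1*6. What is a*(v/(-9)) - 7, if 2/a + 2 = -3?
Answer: -107/15 ≈ -7.1333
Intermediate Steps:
v = -3 (v = (-1*6)/2 = (1/2)*(-6) = -3)
a = -2/5 (a = 2/(-2 - 3) = 2/(-5) = 2*(-1/5) = -2/5 ≈ -0.40000)
a*(v/(-9)) - 7 = -(-6)/(5*(-9)) - 7 = -(-6)*(-1)/(5*9) - 7 = -2/5*1/3 - 7 = -2/15 - 7 = -107/15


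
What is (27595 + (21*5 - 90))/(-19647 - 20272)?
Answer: -2510/3629 ≈ -0.69165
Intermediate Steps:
(27595 + (21*5 - 90))/(-19647 - 20272) = (27595 + (105 - 90))/(-39919) = (27595 + 15)*(-1/39919) = 27610*(-1/39919) = -2510/3629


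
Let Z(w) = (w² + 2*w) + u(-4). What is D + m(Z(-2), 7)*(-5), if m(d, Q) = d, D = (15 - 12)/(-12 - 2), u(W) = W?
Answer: 277/14 ≈ 19.786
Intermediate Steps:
Z(w) = -4 + w² + 2*w (Z(w) = (w² + 2*w) - 4 = -4 + w² + 2*w)
D = -3/14 (D = 3/(-14) = 3*(-1/14) = -3/14 ≈ -0.21429)
D + m(Z(-2), 7)*(-5) = -3/14 + (-4 + (-2)² + 2*(-2))*(-5) = -3/14 + (-4 + 4 - 4)*(-5) = -3/14 - 4*(-5) = -3/14 + 20 = 277/14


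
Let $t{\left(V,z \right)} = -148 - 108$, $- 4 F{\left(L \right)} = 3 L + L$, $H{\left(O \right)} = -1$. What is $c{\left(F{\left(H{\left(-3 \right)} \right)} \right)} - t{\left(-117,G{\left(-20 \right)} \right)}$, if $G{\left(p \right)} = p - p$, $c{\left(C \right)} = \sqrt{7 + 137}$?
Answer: $268$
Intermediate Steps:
$F{\left(L \right)} = - L$ ($F{\left(L \right)} = - \frac{3 L + L}{4} = - \frac{4 L}{4} = - L$)
$c{\left(C \right)} = 12$ ($c{\left(C \right)} = \sqrt{144} = 12$)
$G{\left(p \right)} = 0$
$t{\left(V,z \right)} = -256$ ($t{\left(V,z \right)} = -148 - 108 = -256$)
$c{\left(F{\left(H{\left(-3 \right)} \right)} \right)} - t{\left(-117,G{\left(-20 \right)} \right)} = 12 - -256 = 12 + 256 = 268$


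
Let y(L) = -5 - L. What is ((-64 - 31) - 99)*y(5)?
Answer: 1940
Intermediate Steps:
((-64 - 31) - 99)*y(5) = ((-64 - 31) - 99)*(-5 - 1*5) = (-95 - 99)*(-5 - 5) = -194*(-10) = 1940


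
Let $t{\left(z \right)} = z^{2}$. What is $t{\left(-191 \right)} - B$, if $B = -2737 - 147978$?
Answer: $187196$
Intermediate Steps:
$B = -150715$
$t{\left(-191 \right)} - B = \left(-191\right)^{2} - -150715 = 36481 + 150715 = 187196$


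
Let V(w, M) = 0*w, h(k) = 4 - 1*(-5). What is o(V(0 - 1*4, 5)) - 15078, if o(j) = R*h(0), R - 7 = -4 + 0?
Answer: -15051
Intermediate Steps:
h(k) = 9 (h(k) = 4 + 5 = 9)
R = 3 (R = 7 + (-4 + 0) = 7 - 4 = 3)
V(w, M) = 0
o(j) = 27 (o(j) = 3*9 = 27)
o(V(0 - 1*4, 5)) - 15078 = 27 - 15078 = -15051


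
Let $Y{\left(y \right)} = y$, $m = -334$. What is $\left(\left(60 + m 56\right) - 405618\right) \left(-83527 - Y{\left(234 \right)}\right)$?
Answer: $35536609382$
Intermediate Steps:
$\left(\left(60 + m 56\right) - 405618\right) \left(-83527 - Y{\left(234 \right)}\right) = \left(\left(60 - 18704\right) - 405618\right) \left(-83527 - 234\right) = \left(-18644 - 405618\right) \left(-83761\right) = \left(-424262\right) \left(-83761\right) = 35536609382$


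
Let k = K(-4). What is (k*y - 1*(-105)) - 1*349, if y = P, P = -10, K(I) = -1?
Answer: -234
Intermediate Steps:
k = -1
y = -10
(k*y - 1*(-105)) - 1*349 = (-1*(-10) - 1*(-105)) - 1*349 = (10 + 105) - 349 = 115 - 349 = -234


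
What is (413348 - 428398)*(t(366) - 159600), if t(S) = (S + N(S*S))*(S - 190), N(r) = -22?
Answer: 1490792800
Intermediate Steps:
t(S) = (-190 + S)*(-22 + S) (t(S) = (S - 22)*(S - 190) = (-22 + S)*(-190 + S) = (-190 + S)*(-22 + S))
(413348 - 428398)*(t(366) - 159600) = (413348 - 428398)*((4180 + 366**2 - 212*366) - 159600) = -15050*((4180 + 133956 - 77592) - 159600) = -15050*(60544 - 159600) = -15050*(-99056) = 1490792800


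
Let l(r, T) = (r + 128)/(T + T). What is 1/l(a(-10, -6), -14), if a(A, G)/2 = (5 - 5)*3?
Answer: -7/32 ≈ -0.21875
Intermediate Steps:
a(A, G) = 0 (a(A, G) = 2*((5 - 5)*3) = 2*(0*3) = 2*0 = 0)
l(r, T) = (128 + r)/(2*T) (l(r, T) = (128 + r)/((2*T)) = (128 + r)*(1/(2*T)) = (128 + r)/(2*T))
1/l(a(-10, -6), -14) = 1/((1/2)*(128 + 0)/(-14)) = 1/((1/2)*(-1/14)*128) = 1/(-32/7) = -7/32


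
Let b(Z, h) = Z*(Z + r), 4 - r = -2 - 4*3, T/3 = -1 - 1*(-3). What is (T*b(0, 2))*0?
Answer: 0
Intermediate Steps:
T = 6 (T = 3*(-1 - 1*(-3)) = 3*(-1 + 3) = 3*2 = 6)
r = 18 (r = 4 - (-2 - 4*3) = 4 - (-2 - 12) = 4 - 1*(-14) = 4 + 14 = 18)
b(Z, h) = Z*(18 + Z) (b(Z, h) = Z*(Z + 18) = Z*(18 + Z))
(T*b(0, 2))*0 = (6*(0*(18 + 0)))*0 = (6*(0*18))*0 = (6*0)*0 = 0*0 = 0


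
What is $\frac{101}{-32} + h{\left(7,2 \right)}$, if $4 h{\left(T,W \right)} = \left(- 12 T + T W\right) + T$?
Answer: $- \frac{605}{32} \approx -18.906$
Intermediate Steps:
$h{\left(T,W \right)} = - \frac{11 T}{4} + \frac{T W}{4}$ ($h{\left(T,W \right)} = \frac{\left(- 12 T + T W\right) + T}{4} = \frac{- 11 T + T W}{4} = - \frac{11 T}{4} + \frac{T W}{4}$)
$\frac{101}{-32} + h{\left(7,2 \right)} = \frac{101}{-32} + \frac{1}{4} \cdot 7 \left(-11 + 2\right) = 101 \left(- \frac{1}{32}\right) + \frac{1}{4} \cdot 7 \left(-9\right) = - \frac{101}{32} - \frac{63}{4} = - \frac{605}{32}$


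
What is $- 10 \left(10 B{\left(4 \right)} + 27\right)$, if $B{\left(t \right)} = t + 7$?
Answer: $-1370$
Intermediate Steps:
$B{\left(t \right)} = 7 + t$
$- 10 \left(10 B{\left(4 \right)} + 27\right) = - 10 \left(10 \left(7 + 4\right) + 27\right) = - 10 \left(10 \cdot 11 + 27\right) = - 10 \left(110 + 27\right) = \left(-10\right) 137 = -1370$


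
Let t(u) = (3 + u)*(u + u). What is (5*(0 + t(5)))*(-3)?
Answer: -1200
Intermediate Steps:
t(u) = 2*u*(3 + u) (t(u) = (3 + u)*(2*u) = 2*u*(3 + u))
(5*(0 + t(5)))*(-3) = (5*(0 + 2*5*(3 + 5)))*(-3) = (5*(0 + 2*5*8))*(-3) = (5*(0 + 80))*(-3) = (5*80)*(-3) = 400*(-3) = -1200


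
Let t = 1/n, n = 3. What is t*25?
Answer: 25/3 ≈ 8.3333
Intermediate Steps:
t = ⅓ (t = 1/3 = ⅓ ≈ 0.33333)
t*25 = (⅓)*25 = 25/3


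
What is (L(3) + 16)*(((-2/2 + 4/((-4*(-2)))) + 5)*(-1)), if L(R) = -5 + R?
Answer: -63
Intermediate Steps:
(L(3) + 16)*(((-2/2 + 4/((-4*(-2)))) + 5)*(-1)) = ((-5 + 3) + 16)*(((-2/2 + 4/((-4*(-2)))) + 5)*(-1)) = (-2 + 16)*(((-2*1/2 + 4/8) + 5)*(-1)) = 14*(((-1 + 4*(1/8)) + 5)*(-1)) = 14*(((-1 + 1/2) + 5)*(-1)) = 14*((-1/2 + 5)*(-1)) = 14*((9/2)*(-1)) = 14*(-9/2) = -63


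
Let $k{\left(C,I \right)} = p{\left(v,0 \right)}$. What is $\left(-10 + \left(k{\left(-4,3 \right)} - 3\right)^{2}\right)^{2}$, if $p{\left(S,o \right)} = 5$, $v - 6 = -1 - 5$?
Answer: $36$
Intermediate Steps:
$v = 0$ ($v = 6 - 6 = 0$)
$k{\left(C,I \right)} = 5$
$\left(-10 + \left(k{\left(-4,3 \right)} - 3\right)^{2}\right)^{2} = \left(-10 + \left(5 - 3\right)^{2}\right)^{2} = \left(-10 + 2^{2}\right)^{2} = \left(-10 + 4\right)^{2} = \left(-6\right)^{2} = 36$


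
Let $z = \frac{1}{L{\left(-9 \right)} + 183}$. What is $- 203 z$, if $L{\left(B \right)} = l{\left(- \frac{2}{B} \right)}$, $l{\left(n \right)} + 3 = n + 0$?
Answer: $- \frac{1827}{1622} \approx -1.1264$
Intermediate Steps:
$l{\left(n \right)} = -3 + n$ ($l{\left(n \right)} = -3 + \left(n + 0\right) = -3 + n$)
$L{\left(B \right)} = -3 - \frac{2}{B}$
$z = \frac{9}{1622}$ ($z = \frac{1}{\left(-3 - \frac{2}{-9}\right) + 183} = \frac{1}{\left(-3 - - \frac{2}{9}\right) + 183} = \frac{1}{\left(-3 + \frac{2}{9}\right) + 183} = \frac{1}{- \frac{25}{9} + 183} = \frac{1}{\frac{1622}{9}} = \frac{9}{1622} \approx 0.0055487$)
$- 203 z = \left(-203\right) \frac{9}{1622} = - \frac{1827}{1622}$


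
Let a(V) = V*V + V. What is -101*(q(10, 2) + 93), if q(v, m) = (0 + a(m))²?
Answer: -13029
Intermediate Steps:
a(V) = V + V² (a(V) = V² + V = V + V²)
q(v, m) = m²*(1 + m)² (q(v, m) = (0 + m*(1 + m))² = (m*(1 + m))² = m²*(1 + m)²)
-101*(q(10, 2) + 93) = -101*(2²*(1 + 2)² + 93) = -101*(4*3² + 93) = -101*(4*9 + 93) = -101*(36 + 93) = -101*129 = -13029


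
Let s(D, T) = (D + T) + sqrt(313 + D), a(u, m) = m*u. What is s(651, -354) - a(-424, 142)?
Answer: 60505 + 2*sqrt(241) ≈ 60536.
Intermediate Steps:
s(D, T) = D + T + sqrt(313 + D)
s(651, -354) - a(-424, 142) = (651 - 354 + sqrt(313 + 651)) - 142*(-424) = (651 - 354 + sqrt(964)) - 1*(-60208) = (651 - 354 + 2*sqrt(241)) + 60208 = (297 + 2*sqrt(241)) + 60208 = 60505 + 2*sqrt(241)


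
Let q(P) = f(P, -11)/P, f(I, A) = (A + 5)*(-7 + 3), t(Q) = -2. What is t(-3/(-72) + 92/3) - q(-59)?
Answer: -94/59 ≈ -1.5932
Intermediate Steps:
f(I, A) = -20 - 4*A (f(I, A) = (5 + A)*(-4) = -20 - 4*A)
q(P) = 24/P (q(P) = (-20 - 4*(-11))/P = (-20 + 44)/P = 24/P)
t(-3/(-72) + 92/3) - q(-59) = -2 - 24/(-59) = -2 - 24*(-1)/59 = -2 - 1*(-24/59) = -2 + 24/59 = -94/59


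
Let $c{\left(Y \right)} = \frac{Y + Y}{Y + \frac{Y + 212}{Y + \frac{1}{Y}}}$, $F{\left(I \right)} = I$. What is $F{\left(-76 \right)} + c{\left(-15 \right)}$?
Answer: $- \frac{31696}{423} \approx -74.931$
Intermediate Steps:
$c{\left(Y \right)} = \frac{2 Y}{Y + \frac{212 + Y}{Y + \frac{1}{Y}}}$
$F{\left(-76 \right)} + c{\left(-15 \right)} = -76 + \frac{2 \left(1 + \left(-15\right)^{2}\right)}{213 - 15 + \left(-15\right)^{2}} = -76 + \frac{2 \left(1 + 225\right)}{213 - 15 + 225} = -76 + 2 \cdot \frac{1}{423} \cdot 226 = -76 + \frac{452}{423} = - \frac{31696}{423}$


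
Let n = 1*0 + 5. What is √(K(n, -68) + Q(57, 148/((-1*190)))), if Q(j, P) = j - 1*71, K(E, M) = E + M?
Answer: I*√77 ≈ 8.775*I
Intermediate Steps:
n = 5 (n = 0 + 5 = 5)
Q(j, P) = -71 + j (Q(j, P) = j - 71 = -71 + j)
√(K(n, -68) + Q(57, 148/((-1*190)))) = √((5 - 68) + (-71 + 57)) = √(-63 - 14) = √(-77) = I*√77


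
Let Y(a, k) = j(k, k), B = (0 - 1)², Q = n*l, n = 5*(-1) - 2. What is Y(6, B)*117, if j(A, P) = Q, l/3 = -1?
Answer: 2457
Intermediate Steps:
n = -7 (n = -5 - 2 = -7)
l = -3 (l = 3*(-1) = -3)
Q = 21 (Q = -7*(-3) = 21)
j(A, P) = 21
B = 1 (B = (-1)² = 1)
Y(a, k) = 21
Y(6, B)*117 = 21*117 = 2457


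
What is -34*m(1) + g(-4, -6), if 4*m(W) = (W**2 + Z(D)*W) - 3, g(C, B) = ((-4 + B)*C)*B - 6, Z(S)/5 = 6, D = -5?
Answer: -484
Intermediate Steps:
Z(S) = 30 (Z(S) = 5*6 = 30)
g(C, B) = -6 + B*C*(-4 + B) (g(C, B) = (C*(-4 + B))*B - 6 = B*C*(-4 + B) - 6 = -6 + B*C*(-4 + B))
m(W) = -3/4 + W**2/4 + 15*W/2 (m(W) = ((W**2 + 30*W) - 3)/4 = (-3 + W**2 + 30*W)/4 = -3/4 + W**2/4 + 15*W/2)
-34*m(1) + g(-4, -6) = -34*(-3/4 + (1/4)*1**2 + (15/2)*1) + (-6 - 4*(-6)**2 - 4*(-6)*(-4)) = -34*(-3/4 + (1/4)*1 + 15/2) + (-6 - 4*36 - 96) = -34*(-3/4 + 1/4 + 15/2) + (-6 - 144 - 96) = -34*7 - 246 = -238 - 246 = -484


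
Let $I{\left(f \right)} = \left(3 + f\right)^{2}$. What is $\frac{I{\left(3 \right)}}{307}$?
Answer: $\frac{36}{307} \approx 0.11726$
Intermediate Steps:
$\frac{I{\left(3 \right)}}{307} = \frac{\left(3 + 3\right)^{2}}{307} = 6^{2} \cdot \frac{1}{307} = 36 \cdot \frac{1}{307} = \frac{36}{307}$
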